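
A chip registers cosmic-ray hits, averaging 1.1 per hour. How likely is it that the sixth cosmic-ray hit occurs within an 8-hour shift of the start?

0.8716

Over the interval, μ = 1.1 × 8 = 8.8 (an 8-hour shift = 8 hours).
The sixth arrival falls in the interval iff at least 6 events occur there: P(S_6 ≤ t) = P(N ≥ 6) = 1 − P(N ≤ 5) ≈ 0.8716.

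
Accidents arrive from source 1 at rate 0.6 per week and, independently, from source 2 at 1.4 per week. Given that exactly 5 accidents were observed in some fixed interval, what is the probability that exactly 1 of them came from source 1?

0.3601

Given the total, each event is independently from source 1 with probability p = λ_1/(λ_1+λ_2) = 0.6/2 = 0.3000.
So K ~ Binomial(5, 0.6/2): P(K = 1) = C(5,1) · (0.6/2)^1 · (1.4/2)^4 ≈ 0.3601.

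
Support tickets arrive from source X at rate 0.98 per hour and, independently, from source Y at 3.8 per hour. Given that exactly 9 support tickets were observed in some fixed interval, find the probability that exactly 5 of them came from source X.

0.0182

Given the total, each event is independently from source X with probability p = λ_X/(λ_X+λ_Y) = 0.98/4.78 ≈ 0.2050.
So K ~ Binomial(9, 0.98/4.78): P(K = 5) = C(9,5) · (0.98/4.78)^5 · (3.8/4.78)^4 ≈ 0.0182.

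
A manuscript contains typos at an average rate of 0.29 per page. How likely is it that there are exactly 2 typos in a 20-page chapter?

Over the interval, μ = 0.29 × 20 = 5.8 (a 20-page chapter = 20 pages).
P(N = 2) = e^(−μ) μ^2/2! = e^(−5.8) · 5.8^2/2 ≈ 0.0509.

0.0509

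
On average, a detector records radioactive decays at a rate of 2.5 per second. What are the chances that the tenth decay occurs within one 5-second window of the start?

Over the interval, μ = 2.5 × 5 = 12.5 (a 5-second window = 5 seconds).
The tenth arrival falls in the interval iff at least 10 events occur there: P(S_10 ≤ t) = P(N ≥ 10) = 1 − P(N ≤ 9) ≈ 0.7986.

0.7986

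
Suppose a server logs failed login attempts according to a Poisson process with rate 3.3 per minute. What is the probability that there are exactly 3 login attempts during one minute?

0.2209

With mean μ = 3.3 per minute,
P(N = 3) = e^(−μ) μ^3/3! = e^(−3.3) · 3.3^3/6 ≈ 0.2209.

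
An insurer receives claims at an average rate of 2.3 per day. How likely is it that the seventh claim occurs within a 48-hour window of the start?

Over the interval, μ = 2.3 × 2 = 4.6 (a 48-hour window = 2 days).
The seventh arrival falls in the interval iff at least 7 events occur there: P(S_7 ≤ t) = P(N ≥ 7) = 1 − P(N ≤ 6) ≈ 0.1820.

0.1820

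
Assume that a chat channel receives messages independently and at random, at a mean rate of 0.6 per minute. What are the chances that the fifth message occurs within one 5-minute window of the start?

Over the interval, μ = 0.6 × 5 = 3 (a 5-minute window = 5 minutes).
The fifth arrival falls in the interval iff at least 5 events occur there: P(S_5 ≤ t) = P(N ≥ 5) = 1 − P(N ≤ 4) ≈ 0.1847.

0.1847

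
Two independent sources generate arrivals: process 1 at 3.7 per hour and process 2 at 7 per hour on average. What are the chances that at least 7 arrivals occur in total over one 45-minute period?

0.6897

Independent Poisson processes superpose: combined rate λ = 3.7 + 7 = 10.7 per hour.
Over the interval, μ = 10.7 × 0.75 = 8.025 (a 45-minute period = 0.75 hours).
P(N ≥ 7) = 1 − P(N ≤ 6) ≈ 0.6897.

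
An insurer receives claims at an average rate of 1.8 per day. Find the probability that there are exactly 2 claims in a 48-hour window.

0.1771

Over the interval, μ = 1.8 × 2 = 3.6 (a 48-hour window = 2 days).
P(N = 2) = e^(−μ) μ^2/2! = e^(−3.6) · 3.6^2/2 ≈ 0.1771.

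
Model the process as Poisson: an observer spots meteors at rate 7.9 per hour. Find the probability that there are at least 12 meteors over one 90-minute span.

0.5211

Over the interval, μ = 7.9 × 1.5 = 11.85 (a 90-minute span = 1.5 hours).
P(N ≥ 12) = 1 − P(N ≤ 11) = 1 − Σ_{j=0}^{11} e^(−μ) μ^j/j! ≈ 0.5211.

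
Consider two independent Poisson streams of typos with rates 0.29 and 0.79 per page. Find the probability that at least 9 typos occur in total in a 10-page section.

Independent Poisson processes superpose: combined rate λ = 0.29 + 0.79 = 1.08 per page.
Over the interval, μ = 1.08 × 10 = 10.8 (a 10-page section = 10 pages).
P(N ≥ 9) = 1 − P(N ≤ 8) ≈ 0.7498.

0.7498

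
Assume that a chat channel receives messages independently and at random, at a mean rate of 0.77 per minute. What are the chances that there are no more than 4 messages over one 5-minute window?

0.6581

Over the interval, μ = 0.77 × 5 = 3.85 (a 5-minute window = 5 minutes).
P(N ≤ 4) = Σ_{j=0}^{4} e^(−μ) μ^j/j! ≈ 0.6581.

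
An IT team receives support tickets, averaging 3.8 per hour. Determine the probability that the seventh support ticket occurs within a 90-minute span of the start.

Over the interval, μ = 3.8 × 1.5 = 5.7 (a 90-minute span = 1.5 hours).
The seventh arrival falls in the interval iff at least 7 events occur there: P(S_7 ≤ t) = P(N ≥ 7) = 1 − P(N ≤ 6) ≈ 0.3456.

0.3456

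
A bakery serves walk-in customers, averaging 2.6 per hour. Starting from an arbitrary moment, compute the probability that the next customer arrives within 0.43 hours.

0.6731

Inter-arrival times are exponential with rate λ = 2.6 per hour.
P(T ≤ 0.43) = 1 − e^(−λt) = 1 − e^(−2.6 × 0.43) = 1 − e^(−1.118) ≈ 0.6731.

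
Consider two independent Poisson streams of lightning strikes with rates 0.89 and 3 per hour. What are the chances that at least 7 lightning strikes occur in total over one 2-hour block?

Independent Poisson processes superpose: combined rate λ = 0.89 + 3 = 3.89 per hour.
Over the interval, μ = 3.89 × 2 = 7.78 (a 2-hour block = 2 hours).
P(N ≥ 7) = 1 − P(N ≤ 6) ≈ 0.6590.

0.6590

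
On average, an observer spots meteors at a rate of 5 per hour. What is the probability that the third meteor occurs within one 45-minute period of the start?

Over the interval, μ = 5 × 0.75 = 3.75 (a 45-minute period = 0.75 hours).
The third arrival falls in the interval iff at least 3 events occur there: P(S_3 ≤ t) = P(N ≥ 3) = 1 − P(N ≤ 2) ≈ 0.7229.

0.7229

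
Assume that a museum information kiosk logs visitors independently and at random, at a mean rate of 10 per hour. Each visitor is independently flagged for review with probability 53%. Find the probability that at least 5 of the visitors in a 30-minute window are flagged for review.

Thinning: the visitors that are flagged for review themselves form a Poisson process with rate 0.53 × 10 = 5.3 per hour.
Over the interval, μ = 5.3 × 0.5 = 2.65 (a 30-minute window = 0.5 hours).
P(N ≥ 5) = 1 − P(N ≤ 4) ≈ 0.1297.

0.1297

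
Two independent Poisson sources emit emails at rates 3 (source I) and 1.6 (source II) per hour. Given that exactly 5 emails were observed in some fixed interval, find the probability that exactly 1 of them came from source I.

Given the total, each event is independently from source I with probability p = λ_I/(λ_I+λ_II) = 3/4.6 ≈ 0.6522.
So K ~ Binomial(5, 3/4.6): P(K = 1) = C(5,1) · (3/4.6)^1 · (1.6/4.6)^4 ≈ 0.0477.

0.0477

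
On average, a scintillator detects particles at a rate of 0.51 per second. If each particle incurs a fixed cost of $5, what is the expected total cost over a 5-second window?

$12.75

E[N] = 0.51 × 5 = 2.55 (a 5-second window = 5 seconds); E[cost] = 2.55 × $5 = $12.75.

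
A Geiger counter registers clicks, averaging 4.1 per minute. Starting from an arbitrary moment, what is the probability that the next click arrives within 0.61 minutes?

Inter-arrival times are exponential with rate λ = 4.1 per minute.
P(T ≤ 0.61) = 1 − e^(−λt) = 1 − e^(−4.1 × 0.61) = 1 − e^(−2.501) ≈ 0.9180.

0.9180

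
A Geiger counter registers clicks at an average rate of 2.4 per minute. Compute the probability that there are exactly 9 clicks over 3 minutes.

Over the interval, μ = 2.4 × 3 = 7.2 (3 minutes).
P(N = 9) = e^(−μ) μ^9/9! = e^(−7.2) · 7.2^9/362880 ≈ 0.1070.

0.1070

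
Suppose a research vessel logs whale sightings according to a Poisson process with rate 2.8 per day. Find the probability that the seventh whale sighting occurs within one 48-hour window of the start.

0.3297

Over the interval, μ = 2.8 × 2 = 5.6 (a 48-hour window = 2 days).
The seventh arrival falls in the interval iff at least 7 events occur there: P(S_7 ≤ t) = P(N ≥ 7) = 1 − P(N ≤ 6) ≈ 0.3297.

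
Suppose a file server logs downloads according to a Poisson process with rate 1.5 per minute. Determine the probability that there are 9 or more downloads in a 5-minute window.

Over the interval, μ = 1.5 × 5 = 7.5 (a 5-minute window = 5 minutes).
P(N ≥ 9) = 1 − P(N ≤ 8) = 1 − Σ_{j=0}^{8} e^(−μ) μ^j/j! ≈ 0.3380.

0.3380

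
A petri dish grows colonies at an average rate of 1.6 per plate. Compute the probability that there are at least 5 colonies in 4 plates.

0.7649

Over the interval, μ = 1.6 × 4 = 6.4 (4 plates).
P(N ≥ 5) = 1 − P(N ≤ 4) = 1 − Σ_{j=0}^{4} e^(−μ) μ^j/j! ≈ 0.7649.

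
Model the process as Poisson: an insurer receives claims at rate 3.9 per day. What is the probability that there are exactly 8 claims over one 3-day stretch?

Over the interval, μ = 3.9 × 3 = 11.7 (a 3-day stretch = 3 days).
P(N = 8) = e^(−μ) μ^8/8! = e^(−11.7) · 11.7^8/40320 ≈ 0.0722.

0.0722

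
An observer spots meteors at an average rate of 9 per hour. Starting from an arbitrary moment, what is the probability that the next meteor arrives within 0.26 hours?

0.9037

Inter-arrival times are exponential with rate λ = 9 per hour.
P(T ≤ 0.26) = 1 − e^(−λt) = 1 − e^(−9 × 0.26) = 1 − e^(−2.34) ≈ 0.9037.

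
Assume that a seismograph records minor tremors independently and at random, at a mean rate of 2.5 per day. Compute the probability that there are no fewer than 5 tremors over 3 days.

Over the interval, μ = 2.5 × 3 = 7.5 (3 days).
P(N ≥ 5) = 1 − P(N ≤ 4) = 1 − Σ_{j=0}^{4} e^(−μ) μ^j/j! ≈ 0.8679.

0.8679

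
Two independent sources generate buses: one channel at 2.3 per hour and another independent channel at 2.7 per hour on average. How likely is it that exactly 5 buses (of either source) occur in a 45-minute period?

0.1453

Independent Poisson processes superpose: combined rate λ = 2.3 + 2.7 = 5 per hour.
Over the interval, μ = 5 × 0.75 = 3.75 (a 45-minute period = 0.75 hours).
P(N = 5) = e^(−3.75) · 3.75^5/5! ≈ 0.1453.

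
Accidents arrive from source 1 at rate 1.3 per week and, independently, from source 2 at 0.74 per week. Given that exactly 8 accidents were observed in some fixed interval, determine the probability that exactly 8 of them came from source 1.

Given the total, each event is independently from source 1 with probability p = λ_1/(λ_1+λ_2) = 1.3/2.04 ≈ 0.6373.
So K ~ Binomial(8, 1.3/2.04): P(K = 8) = C(8,8) · (1.3/2.04)^8 · (0.74/2.04)^0 ≈ 0.0272.

0.0272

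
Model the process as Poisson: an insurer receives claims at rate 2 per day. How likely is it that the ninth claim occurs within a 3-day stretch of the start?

0.1528

Over the interval, μ = 2 × 3 = 6 (a 3-day stretch = 3 days).
The ninth arrival falls in the interval iff at least 9 events occur there: P(S_9 ≤ t) = P(N ≥ 9) = 1 − P(N ≤ 8) ≈ 0.1528.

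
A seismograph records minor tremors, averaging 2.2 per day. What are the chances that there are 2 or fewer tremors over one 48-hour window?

0.1851

Over the interval, μ = 2.2 × 2 = 4.4 (a 48-hour window = 2 days).
P(N ≤ 2) = Σ_{j=0}^{2} e^(−μ) μ^j/j! ≈ 0.1851.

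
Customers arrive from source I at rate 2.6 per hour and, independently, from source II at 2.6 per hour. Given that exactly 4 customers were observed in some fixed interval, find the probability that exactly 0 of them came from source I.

0.0625

Given the total, each event is independently from source I with probability p = λ_I/(λ_I+λ_II) = 2.6/5.2 = 0.5000.
So K ~ Binomial(4, 2.6/5.2): P(K = 0) = C(4,0) · (2.6/5.2)^0 · (2.6/5.2)^4 ≈ 0.0625.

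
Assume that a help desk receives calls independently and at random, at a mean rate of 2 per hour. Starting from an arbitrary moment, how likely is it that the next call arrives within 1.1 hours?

0.8892

Inter-arrival times are exponential with rate λ = 2 per hour.
P(T ≤ 1.1) = 1 − e^(−λt) = 1 − e^(−2 × 1.1) = 1 − e^(−2.2) ≈ 0.8892.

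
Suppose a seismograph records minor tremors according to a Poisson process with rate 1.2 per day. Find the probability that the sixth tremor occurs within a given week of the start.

0.8427

Over the interval, μ = 1.2 × 7 = 8.4 (a week = 7 days).
The sixth arrival falls in the interval iff at least 6 events occur there: P(S_6 ≤ t) = P(N ≥ 6) = 1 − P(N ≤ 5) ≈ 0.8427.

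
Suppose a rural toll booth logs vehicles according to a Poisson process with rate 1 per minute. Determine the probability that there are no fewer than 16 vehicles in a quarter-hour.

Over the interval, μ = 1 × 15 = 15 (a quarter-hour = 15 minutes).
P(N ≥ 16) = 1 − P(N ≤ 15) = 1 − Σ_{j=0}^{15} e^(−μ) μ^j/j! ≈ 0.4319.

0.4319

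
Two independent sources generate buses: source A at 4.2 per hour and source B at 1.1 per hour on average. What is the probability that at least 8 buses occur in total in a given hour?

Independent Poisson processes superpose: combined rate λ = 4.2 + 1.1 = 5.3 per hour.
So μ = 5.3.
P(N ≥ 8) = 1 − P(N ≤ 7) ≈ 0.1665.

0.1665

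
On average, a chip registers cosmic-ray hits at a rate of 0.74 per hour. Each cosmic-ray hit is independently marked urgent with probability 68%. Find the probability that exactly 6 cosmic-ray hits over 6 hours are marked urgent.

Thinning: the cosmic-ray hits that are marked urgent themselves form a Poisson process with rate 0.68 × 0.74 = 0.5032 per hour.
Over the interval, μ = 0.5032 × 6 = 3.0192 (6 hours).
P(N = 6) = e^(−3.0192) · 3.0192^6/6! ≈ 0.0514.

0.0514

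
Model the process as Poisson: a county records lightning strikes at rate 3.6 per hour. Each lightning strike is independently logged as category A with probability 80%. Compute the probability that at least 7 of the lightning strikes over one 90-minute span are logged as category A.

0.1466

Thinning: the lightning strikes that are logged as category A themselves form a Poisson process with rate 0.8 × 3.6 = 2.88 per hour.
Over the interval, μ = 2.88 × 1.5 = 4.32 (a 90-minute span = 1.5 hours).
P(N ≥ 7) = 1 − P(N ≤ 6) ≈ 0.1466.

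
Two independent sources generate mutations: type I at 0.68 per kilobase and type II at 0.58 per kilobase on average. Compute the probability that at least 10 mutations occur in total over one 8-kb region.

0.5520

Independent Poisson processes superpose: combined rate λ = 0.68 + 0.58 = 1.26 per kilobase.
Over the interval, μ = 1.26 × 8 = 10.08 (an 8-kb region = 8 kilobases).
P(N ≥ 10) = 1 − P(N ≤ 9) ≈ 0.5520.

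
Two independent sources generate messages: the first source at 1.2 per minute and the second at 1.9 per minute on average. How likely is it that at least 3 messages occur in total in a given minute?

Independent Poisson processes superpose: combined rate λ = 1.2 + 1.9 = 3.1 per minute.
So μ = 3.1.
P(N ≥ 3) = 1 − P(N ≤ 2) ≈ 0.5988.

0.5988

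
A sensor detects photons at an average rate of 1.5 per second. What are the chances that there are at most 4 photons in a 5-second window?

0.1321

Over the interval, μ = 1.5 × 5 = 7.5 (a 5-second window = 5 seconds).
P(N ≤ 4) = Σ_{j=0}^{4} e^(−μ) μ^j/j! ≈ 0.1321.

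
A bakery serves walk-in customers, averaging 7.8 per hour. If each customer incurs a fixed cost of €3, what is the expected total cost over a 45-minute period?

E[N] = 7.8 × 0.75 = 5.85 (a 45-minute period = 0.75 hours); E[cost] = 5.85 × €3 = €17.55.

€17.55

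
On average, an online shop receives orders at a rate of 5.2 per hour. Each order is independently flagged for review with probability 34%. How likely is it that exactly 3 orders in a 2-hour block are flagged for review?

0.2146

Thinning: the orders that are flagged for review themselves form a Poisson process with rate 0.34 × 5.2 = 1.768 per hour.
Over the interval, μ = 1.768 × 2 = 3.536 (a 2-hour block = 2 hours).
P(N = 3) = e^(−3.536) · 3.536^3/3! ≈ 0.2146.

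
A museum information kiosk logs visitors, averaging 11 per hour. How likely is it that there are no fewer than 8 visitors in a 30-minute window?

0.1905

Over the interval, μ = 11 × 0.5 = 5.5 (a 30-minute window = 0.5 hours).
P(N ≥ 8) = 1 − P(N ≤ 7) = 1 − Σ_{j=0}^{7} e^(−μ) μ^j/j! ≈ 0.1905.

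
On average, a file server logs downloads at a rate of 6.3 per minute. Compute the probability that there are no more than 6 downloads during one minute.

With mean μ = 6.3 per minute,
P(N ≤ 6) = Σ_{j=0}^{6} e^(−μ) μ^j/j! ≈ 0.5582.

0.5582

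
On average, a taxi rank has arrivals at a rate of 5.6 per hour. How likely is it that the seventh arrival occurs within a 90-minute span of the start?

0.7330

Over the interval, μ = 5.6 × 1.5 = 8.4 (a 90-minute span = 1.5 hours).
The seventh arrival falls in the interval iff at least 7 events occur there: P(S_7 ≤ t) = P(N ≥ 7) = 1 − P(N ≤ 6) ≈ 0.7330.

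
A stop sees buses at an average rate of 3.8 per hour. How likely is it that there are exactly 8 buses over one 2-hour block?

Over the interval, μ = 3.8 × 2 = 7.6 (a 2-hour block = 2 hours).
P(N = 8) = e^(−μ) μ^8/8! = e^(−7.6) · 7.6^8/40320 ≈ 0.1381.

0.1381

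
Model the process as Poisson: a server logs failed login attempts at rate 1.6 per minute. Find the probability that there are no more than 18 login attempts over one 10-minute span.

0.7423

Over the interval, μ = 1.6 × 10 = 16 (a 10-minute span = 10 minutes).
P(N ≤ 18) = Σ_{j=0}^{18} e^(−μ) μ^j/j! ≈ 0.7423.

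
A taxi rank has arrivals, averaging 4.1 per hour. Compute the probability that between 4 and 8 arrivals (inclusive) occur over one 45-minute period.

0.3651

Over the interval, μ = 4.1 × 0.75 = 3.075 (a 45-minute period = 0.75 hours).
P(4 ≤ N ≤ 8) = Σ_{j=4}^{8} e^(−3.075) · 3.075^j/j! ≈ 0.3651.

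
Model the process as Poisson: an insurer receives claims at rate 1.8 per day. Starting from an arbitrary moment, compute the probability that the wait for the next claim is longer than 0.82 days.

0.2286

The wait for the next event is exponential with rate λ = 1.8 per day.
P(T > 0.82) = e^(−λt) = e^(−1.8 × 0.82) = e^(−1.476) ≈ 0.2286.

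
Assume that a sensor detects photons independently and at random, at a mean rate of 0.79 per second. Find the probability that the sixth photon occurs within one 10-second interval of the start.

0.7994

Over the interval, μ = 0.79 × 10 = 7.9 (a 10-second interval = 10 seconds).
The sixth arrival falls in the interval iff at least 6 events occur there: P(S_6 ≤ t) = P(N ≥ 6) = 1 − P(N ≤ 5) ≈ 0.7994.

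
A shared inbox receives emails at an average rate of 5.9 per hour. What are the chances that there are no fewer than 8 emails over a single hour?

With mean μ = 5.9 per hour,
P(N ≥ 8) = 1 − P(N ≤ 7) = 1 − Σ_{j=0}^{7} e^(−μ) μ^j/j! ≈ 0.2424.

0.2424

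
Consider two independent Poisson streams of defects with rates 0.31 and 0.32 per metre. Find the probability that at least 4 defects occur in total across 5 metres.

0.3863

Independent Poisson processes superpose: combined rate λ = 0.31 + 0.32 = 0.63 per metre.
Over the interval, μ = 0.63 × 5 = 3.15 (5 metres).
P(N ≥ 4) = 1 − P(N ≤ 3) ≈ 0.3863.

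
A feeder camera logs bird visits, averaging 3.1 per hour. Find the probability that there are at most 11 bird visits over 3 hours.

0.7730

Over the interval, μ = 3.1 × 3 = 9.3 (3 hours).
P(N ≤ 11) = Σ_{j=0}^{11} e^(−μ) μ^j/j! ≈ 0.7730.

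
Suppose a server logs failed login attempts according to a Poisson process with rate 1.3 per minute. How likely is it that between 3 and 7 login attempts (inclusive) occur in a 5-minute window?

0.6297

Over the interval, μ = 1.3 × 5 = 6.5 (a 5-minute window = 5 minutes).
P(3 ≤ N ≤ 7) = Σ_{j=3}^{7} e^(−6.5) · 6.5^j/j! ≈ 0.6297.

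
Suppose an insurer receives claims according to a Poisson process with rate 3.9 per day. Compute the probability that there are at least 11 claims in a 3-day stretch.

Over the interval, μ = 3.9 × 3 = 11.7 (a 3-day stretch = 3 days).
P(N ≥ 11) = 1 − P(N ≤ 10) = 1 − Σ_{j=0}^{10} e^(−μ) μ^j/j! ≈ 0.6206.

0.6206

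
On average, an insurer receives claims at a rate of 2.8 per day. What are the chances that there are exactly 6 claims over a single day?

With mean μ = 2.8 per day,
P(N = 6) = e^(−μ) μ^6/6! = e^(−2.8) · 2.8^6/720 ≈ 0.0407.

0.0407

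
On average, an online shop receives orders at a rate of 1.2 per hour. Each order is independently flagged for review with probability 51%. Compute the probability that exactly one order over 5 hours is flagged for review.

0.1435

Thinning: the orders that are flagged for review themselves form a Poisson process with rate 0.51 × 1.2 = 0.612 per hour.
Over the interval, μ = 0.612 × 5 = 3.06 (5 hours).
P(N = 1) = e^(−3.06) · 3.06^1/1! ≈ 0.1435.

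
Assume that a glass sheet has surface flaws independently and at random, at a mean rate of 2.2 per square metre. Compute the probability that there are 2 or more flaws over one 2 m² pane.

Over the interval, μ = 2.2 × 2 = 4.4 (a 2 m² pane = 2 square metres).
P(N ≥ 2) = 1 − P(N ≤ 1) = 1 − Σ_{j=0}^{1} e^(−μ) μ^j/j! ≈ 0.9337.

0.9337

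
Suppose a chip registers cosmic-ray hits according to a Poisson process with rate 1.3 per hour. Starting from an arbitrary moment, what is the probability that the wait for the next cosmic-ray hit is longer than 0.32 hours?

0.6597

The wait for the next event is exponential with rate λ = 1.3 per hour.
P(T > 0.32) = e^(−λt) = e^(−1.3 × 0.32) = e^(−0.416) ≈ 0.6597.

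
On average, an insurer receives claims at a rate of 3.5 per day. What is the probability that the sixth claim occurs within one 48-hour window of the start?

0.6993

Over the interval, μ = 3.5 × 2 = 7 (a 48-hour window = 2 days).
The sixth arrival falls in the interval iff at least 6 events occur there: P(S_6 ≤ t) = P(N ≥ 6) = 1 − P(N ≤ 5) ≈ 0.6993.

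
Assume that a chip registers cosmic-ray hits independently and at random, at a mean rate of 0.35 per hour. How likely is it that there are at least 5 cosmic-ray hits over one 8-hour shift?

0.1523

Over the interval, μ = 0.35 × 8 = 2.8 (an 8-hour shift = 8 hours).
P(N ≥ 5) = 1 − P(N ≤ 4) = 1 − Σ_{j=0}^{4} e^(−μ) μ^j/j! ≈ 0.1523.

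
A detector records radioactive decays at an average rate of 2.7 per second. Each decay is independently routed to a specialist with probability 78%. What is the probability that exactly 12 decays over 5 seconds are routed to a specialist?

0.1037

Thinning: the decays that are routed to a specialist themselves form a Poisson process with rate 0.78 × 2.7 = 2.106 per second.
Over the interval, μ = 2.106 × 5 = 10.53 (5 seconds).
P(N = 12) = e^(−10.53) · 10.53^12/12! ≈ 0.1037.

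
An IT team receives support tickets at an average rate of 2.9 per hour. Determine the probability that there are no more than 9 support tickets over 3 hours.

0.6269

Over the interval, μ = 2.9 × 3 = 8.7 (3 hours).
P(N ≤ 9) = Σ_{j=0}^{9} e^(−μ) μ^j/j! ≈ 0.6269.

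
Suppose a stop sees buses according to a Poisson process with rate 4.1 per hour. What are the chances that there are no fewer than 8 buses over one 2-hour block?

Over the interval, μ = 4.1 × 2 = 8.2 (a 2-hour block = 2 hours).
P(N ≥ 8) = 1 − P(N ≤ 7) = 1 − Σ_{j=0}^{7} e^(−μ) μ^j/j! ≈ 0.5746.

0.5746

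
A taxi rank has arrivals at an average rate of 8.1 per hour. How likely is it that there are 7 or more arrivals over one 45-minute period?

0.4057

Over the interval, μ = 8.1 × 0.75 = 6.075 (a 45-minute period = 0.75 hours).
P(N ≥ 7) = 1 − P(N ≤ 6) = 1 − Σ_{j=0}^{6} e^(−μ) μ^j/j! ≈ 0.4057.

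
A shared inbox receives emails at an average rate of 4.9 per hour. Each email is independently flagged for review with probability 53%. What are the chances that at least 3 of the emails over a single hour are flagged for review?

0.4808

Thinning: the emails that are flagged for review themselves form a Poisson process with rate 0.53 × 4.9 = 2.597 per hour.
So μ = 2.597.
P(N ≥ 3) = 1 − P(N ≤ 2) ≈ 0.4808.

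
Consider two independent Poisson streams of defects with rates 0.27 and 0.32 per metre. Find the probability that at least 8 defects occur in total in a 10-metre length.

Independent Poisson processes superpose: combined rate λ = 0.27 + 0.32 = 0.59 per metre.
Over the interval, μ = 0.59 × 10 = 5.9 (a 10-metre length = 10 metres).
P(N ≥ 8) = 1 − P(N ≤ 7) ≈ 0.2424.

0.2424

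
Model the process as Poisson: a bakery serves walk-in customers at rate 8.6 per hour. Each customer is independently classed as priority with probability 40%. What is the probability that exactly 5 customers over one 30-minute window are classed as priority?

Thinning: the customers that are classed as priority themselves form a Poisson process with rate 0.4 × 8.6 = 3.44 per hour.
Over the interval, μ = 3.44 × 0.5 = 1.72 (a 30-minute window = 0.5 hours).
P(N = 5) = e^(−1.72) · 1.72^5/5! ≈ 0.0225.

0.0225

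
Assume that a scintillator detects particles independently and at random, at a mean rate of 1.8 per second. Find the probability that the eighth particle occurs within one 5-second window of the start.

0.6761

Over the interval, μ = 1.8 × 5 = 9 (a 5-second window = 5 seconds).
The eighth arrival falls in the interval iff at least 8 events occur there: P(S_8 ≤ t) = P(N ≥ 8) = 1 − P(N ≤ 7) ≈ 0.6761.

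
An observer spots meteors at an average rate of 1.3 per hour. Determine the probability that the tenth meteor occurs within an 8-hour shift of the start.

0.5910

Over the interval, μ = 1.3 × 8 = 10.4 (an 8-hour shift = 8 hours).
The tenth arrival falls in the interval iff at least 10 events occur there: P(S_10 ≤ t) = P(N ≥ 10) = 1 − P(N ≤ 9) ≈ 0.5910.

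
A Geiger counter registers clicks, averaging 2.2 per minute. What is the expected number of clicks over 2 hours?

E[N] = λt = 2.2 × 120 = 264 (2 hours = 120 minutes).

264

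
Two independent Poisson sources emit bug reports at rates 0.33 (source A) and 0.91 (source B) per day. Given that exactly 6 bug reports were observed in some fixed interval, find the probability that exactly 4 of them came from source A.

0.0405

Given the total, each event is independently from source A with probability p = λ_A/(λ_A+λ_B) = 0.33/1.24 ≈ 0.2661.
So K ~ Binomial(6, 0.33/1.24): P(K = 4) = C(6,4) · (0.33/1.24)^4 · (0.91/1.24)^2 ≈ 0.0405.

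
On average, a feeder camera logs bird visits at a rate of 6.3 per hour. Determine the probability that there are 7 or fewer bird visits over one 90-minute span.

0.2739

Over the interval, μ = 6.3 × 1.5 = 9.45 (a 90-minute span = 1.5 hours).
P(N ≤ 7) = Σ_{j=0}^{7} e^(−μ) μ^j/j! ≈ 0.2739.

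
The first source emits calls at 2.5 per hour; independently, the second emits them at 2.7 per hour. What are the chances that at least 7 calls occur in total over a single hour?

Independent Poisson processes superpose: combined rate λ = 2.5 + 2.7 = 5.2 per hour.
So μ = 5.2.
P(N ≥ 7) = 1 − P(N ≤ 6) ≈ 0.2676.

0.2676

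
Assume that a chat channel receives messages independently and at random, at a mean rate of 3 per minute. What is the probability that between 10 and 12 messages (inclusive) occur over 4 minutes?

Over the interval, μ = 3 × 4 = 12 (4 minutes).
P(10 ≤ N ≤ 12) = Σ_{j=10}^{12} e^(−12) · 12^j/j! ≈ 0.3336.

0.3336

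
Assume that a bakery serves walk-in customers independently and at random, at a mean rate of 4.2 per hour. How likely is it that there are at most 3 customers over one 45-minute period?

Over the interval, μ = 4.2 × 0.75 = 3.15 (a 45-minute period = 0.75 hours).
P(N ≤ 3) = Σ_{j=0}^{3} e^(−μ) μ^j/j! ≈ 0.6137.

0.6137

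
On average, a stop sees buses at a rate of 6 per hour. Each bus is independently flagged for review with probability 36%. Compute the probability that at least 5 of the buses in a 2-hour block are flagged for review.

0.4334

Thinning: the buses that are flagged for review themselves form a Poisson process with rate 0.36 × 6 = 2.16 per hour.
Over the interval, μ = 2.16 × 2 = 4.32 (a 2-hour block = 2 hours).
P(N ≥ 5) = 1 − P(N ≤ 4) ≈ 0.4334.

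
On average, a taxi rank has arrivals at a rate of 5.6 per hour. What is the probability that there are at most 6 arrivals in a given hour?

0.6703

With mean μ = 5.6 per hour,
P(N ≤ 6) = Σ_{j=0}^{6} e^(−μ) μ^j/j! ≈ 0.6703.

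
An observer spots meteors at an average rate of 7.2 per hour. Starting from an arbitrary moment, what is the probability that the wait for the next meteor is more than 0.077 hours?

0.5744

The wait for the next event is exponential with rate λ = 7.2 per hour.
P(T > 0.077) = e^(−λt) = e^(−7.2 × 0.077) = e^(−0.5544) ≈ 0.5744.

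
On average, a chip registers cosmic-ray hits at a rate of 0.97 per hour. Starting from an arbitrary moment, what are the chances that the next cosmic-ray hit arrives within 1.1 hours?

0.6560

Inter-arrival times are exponential with rate λ = 0.97 per hour.
P(T ≤ 1.1) = 1 − e^(−λt) = 1 − e^(−0.97 × 1.1) = 1 − e^(−1.067) ≈ 0.6560.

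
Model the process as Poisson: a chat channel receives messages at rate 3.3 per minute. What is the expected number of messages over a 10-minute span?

E[N] = λt = 3.3 × 10 = 33 (a 10-minute span = 10 minutes).

33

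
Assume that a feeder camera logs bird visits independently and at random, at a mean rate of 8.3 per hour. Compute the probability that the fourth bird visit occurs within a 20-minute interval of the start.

0.3007

Over the interval, μ = 8.3 × 1/3 ≈ 2.76667 (a 20-minute interval = 1/3 hours).
The fourth arrival falls in the interval iff at least 4 events occur there: P(S_4 ≤ t) = P(N ≥ 4) = 1 − P(N ≤ 3) ≈ 0.3007.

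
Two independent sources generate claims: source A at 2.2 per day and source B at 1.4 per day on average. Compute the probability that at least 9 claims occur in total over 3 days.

Independent Poisson processes superpose: combined rate λ = 2.2 + 1.4 = 3.6 per day.
Over the interval, μ = 3.6 × 3 = 10.8 (3 days).
P(N ≥ 9) = 1 − P(N ≤ 8) ≈ 0.7498.

0.7498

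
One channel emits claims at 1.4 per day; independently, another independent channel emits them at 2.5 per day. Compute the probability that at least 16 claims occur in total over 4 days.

0.4931

Independent Poisson processes superpose: combined rate λ = 1.4 + 2.5 = 3.9 per day.
Over the interval, μ = 3.9 × 4 = 15.6 (4 days).
P(N ≥ 16) = 1 − P(N ≤ 15) ≈ 0.4931.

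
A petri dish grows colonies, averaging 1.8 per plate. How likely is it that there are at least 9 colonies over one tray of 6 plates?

Over the interval, μ = 1.8 × 6 = 10.8 (a tray of 6 plates = 6 plates).
P(N ≥ 9) = 1 − P(N ≤ 8) = 1 − Σ_{j=0}^{8} e^(−μ) μ^j/j! ≈ 0.7498.

0.7498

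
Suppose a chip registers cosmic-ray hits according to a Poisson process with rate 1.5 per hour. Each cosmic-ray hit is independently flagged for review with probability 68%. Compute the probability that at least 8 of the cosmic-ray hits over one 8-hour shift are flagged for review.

Thinning: the cosmic-ray hits that are flagged for review themselves form a Poisson process with rate 0.68 × 1.5 = 1.02 per hour.
Over the interval, μ = 1.02 × 8 = 8.16 (an 8-hour shift = 8 hours).
P(N ≥ 8) = 1 − P(N ≤ 7) ≈ 0.5691.

0.5691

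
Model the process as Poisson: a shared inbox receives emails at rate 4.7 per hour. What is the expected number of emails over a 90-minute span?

7.05

E[N] = λt = 4.7 × 1.5 = 7.05 (a 90-minute span = 1.5 hours).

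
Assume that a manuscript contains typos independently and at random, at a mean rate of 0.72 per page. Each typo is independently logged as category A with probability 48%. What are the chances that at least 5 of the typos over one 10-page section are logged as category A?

0.2663

Thinning: the typos that are logged as category A themselves form a Poisson process with rate 0.48 × 0.72 = 0.3456 per page.
Over the interval, μ = 0.3456 × 10 = 3.456 (a 10-page section = 10 pages).
P(N ≥ 5) = 1 − P(N ≤ 4) ≈ 0.2663.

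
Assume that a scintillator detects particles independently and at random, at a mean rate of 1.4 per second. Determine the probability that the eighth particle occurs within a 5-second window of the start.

0.4013

Over the interval, μ = 1.4 × 5 = 7 (a 5-second window = 5 seconds).
The eighth arrival falls in the interval iff at least 8 events occur there: P(S_8 ≤ t) = P(N ≥ 8) = 1 − P(N ≤ 7) ≈ 0.4013.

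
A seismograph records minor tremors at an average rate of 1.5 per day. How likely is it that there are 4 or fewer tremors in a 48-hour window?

Over the interval, μ = 1.5 × 2 = 3 (a 48-hour window = 2 days).
P(N ≤ 4) = Σ_{j=0}^{4} e^(−μ) μ^j/j! ≈ 0.8153.

0.8153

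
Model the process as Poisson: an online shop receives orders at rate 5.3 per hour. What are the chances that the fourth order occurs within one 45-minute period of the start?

0.5616

Over the interval, μ = 5.3 × 0.75 = 3.975 (a 45-minute period = 0.75 hours).
The fourth arrival falls in the interval iff at least 4 events occur there: P(S_4 ≤ t) = P(N ≥ 4) = 1 − P(N ≤ 3) ≈ 0.5616.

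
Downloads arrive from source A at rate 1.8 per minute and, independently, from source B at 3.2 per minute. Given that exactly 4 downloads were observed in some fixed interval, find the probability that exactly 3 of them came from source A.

0.1194

Given the total, each event is independently from source A with probability p = λ_A/(λ_A+λ_B) = 1.8/5 = 0.3600.
So K ~ Binomial(4, 1.8/5): P(K = 3) = C(4,3) · (1.8/5)^3 · (3.2/5)^1 ≈ 0.1194.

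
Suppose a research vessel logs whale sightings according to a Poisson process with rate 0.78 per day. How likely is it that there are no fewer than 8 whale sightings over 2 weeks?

0.8516

Over the interval, μ = 0.78 × 14 = 10.92 (2 weeks = 14 days).
P(N ≥ 8) = 1 − P(N ≤ 7) = 1 − Σ_{j=0}^{7} e^(−μ) μ^j/j! ≈ 0.8516.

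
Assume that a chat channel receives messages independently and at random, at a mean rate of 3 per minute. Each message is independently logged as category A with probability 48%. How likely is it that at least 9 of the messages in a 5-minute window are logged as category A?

0.2973

Thinning: the messages that are logged as category A themselves form a Poisson process with rate 0.48 × 3 = 1.44 per minute.
Over the interval, μ = 1.44 × 5 = 7.2 (a 5-minute window = 5 minutes).
P(N ≥ 9) = 1 − P(N ≤ 8) ≈ 0.2973.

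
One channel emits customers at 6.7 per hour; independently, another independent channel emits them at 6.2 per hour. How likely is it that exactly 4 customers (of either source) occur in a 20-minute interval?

0.1933

Independent Poisson processes superpose: combined rate λ = 6.7 + 6.2 = 12.9 per hour.
Over the interval, μ = 12.9 × 1/3 = 4.3 (a 20-minute interval = 1/3 hours).
P(N = 4) = e^(−4.3) · 4.3^4/4! ≈ 0.1933.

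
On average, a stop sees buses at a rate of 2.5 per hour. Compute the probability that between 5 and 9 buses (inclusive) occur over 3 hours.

0.6443

Over the interval, μ = 2.5 × 3 = 7.5 (3 hours).
P(5 ≤ N ≤ 9) = Σ_{j=5}^{9} e^(−7.5) · 7.5^j/j! ≈ 0.6443.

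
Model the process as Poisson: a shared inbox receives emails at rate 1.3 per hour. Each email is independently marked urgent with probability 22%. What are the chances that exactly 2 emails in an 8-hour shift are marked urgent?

Thinning: the emails that are marked urgent themselves form a Poisson process with rate 0.22 × 1.3 = 0.286 per hour.
Over the interval, μ = 0.286 × 8 = 2.288 (an 8-hour shift = 8 hours).
P(N = 2) = e^(−2.288) · 2.288^2/2! ≈ 0.2656.

0.2656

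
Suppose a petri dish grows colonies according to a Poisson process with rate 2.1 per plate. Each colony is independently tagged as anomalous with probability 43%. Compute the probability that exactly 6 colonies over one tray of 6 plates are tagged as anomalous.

0.1558

Thinning: the colonies that are tagged as anomalous themselves form a Poisson process with rate 0.43 × 2.1 = 0.903 per plate.
Over the interval, μ = 0.903 × 6 = 5.418 (a tray of 6 plates = 6 plates).
P(N = 6) = e^(−5.418) · 5.418^6/6! ≈ 0.1558.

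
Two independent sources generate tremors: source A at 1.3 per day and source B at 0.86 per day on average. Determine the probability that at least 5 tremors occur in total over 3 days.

Independent Poisson processes superpose: combined rate λ = 1.3 + 0.86 = 2.16 per day.
Over the interval, μ = 2.16 × 3 = 6.48 (3 days).
P(N ≥ 5) = 1 − P(N ≤ 4) ≈ 0.7741.

0.7741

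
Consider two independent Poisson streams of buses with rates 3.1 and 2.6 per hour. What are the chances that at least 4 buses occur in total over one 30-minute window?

Independent Poisson processes superpose: combined rate λ = 3.1 + 2.6 = 5.7 per hour.
Over the interval, μ = 5.7 × 0.5 = 2.85 (a 30-minute window = 0.5 hours).
P(N ≥ 4) = 1 − P(N ≤ 3) ≈ 0.3192.

0.3192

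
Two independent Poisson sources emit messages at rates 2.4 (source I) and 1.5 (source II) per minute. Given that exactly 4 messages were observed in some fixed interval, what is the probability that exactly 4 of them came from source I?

0.1434

Given the total, each event is independently from source I with probability p = λ_I/(λ_I+λ_II) = 2.4/3.9 ≈ 0.6154.
So K ~ Binomial(4, 2.4/3.9): P(K = 4) = C(4,4) · (2.4/3.9)^4 · (1.5/3.9)^0 ≈ 0.1434.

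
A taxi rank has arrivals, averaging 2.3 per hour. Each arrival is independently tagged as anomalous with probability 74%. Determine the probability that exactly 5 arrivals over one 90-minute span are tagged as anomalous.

0.0704

Thinning: the arrivals that are tagged as anomalous themselves form a Poisson process with rate 0.74 × 2.3 = 1.702 per hour.
Over the interval, μ = 1.702 × 1.5 = 2.553 (a 90-minute span = 1.5 hours).
P(N = 5) = e^(−2.553) · 2.553^5/5! ≈ 0.0704.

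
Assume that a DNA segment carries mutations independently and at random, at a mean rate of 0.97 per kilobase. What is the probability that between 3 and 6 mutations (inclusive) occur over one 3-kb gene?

0.5272

Over the interval, μ = 0.97 × 3 = 2.91 (a 3-kb gene = 3 kilobases).
P(3 ≤ N ≤ 6) = Σ_{j=3}^{6} e^(−2.91) · 2.91^j/j! ≈ 0.5272.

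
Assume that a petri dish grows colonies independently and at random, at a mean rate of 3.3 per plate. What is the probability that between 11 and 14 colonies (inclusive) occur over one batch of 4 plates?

Over the interval, μ = 3.3 × 4 = 13.2 (a batch of 4 plates = 4 plates).
P(11 ≤ N ≤ 14) = Σ_{j=11}^{14} e^(−13.2) · 13.2^j/j! ≈ 0.4197.

0.4197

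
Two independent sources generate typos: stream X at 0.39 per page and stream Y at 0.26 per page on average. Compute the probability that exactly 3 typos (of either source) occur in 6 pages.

Independent Poisson processes superpose: combined rate λ = 0.39 + 0.26 = 0.65 per page.
Over the interval, μ = 0.65 × 6 = 3.9 (6 pages).
P(N = 3) = e^(−3.9) · 3.9^3/3! ≈ 0.2001.

0.2001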